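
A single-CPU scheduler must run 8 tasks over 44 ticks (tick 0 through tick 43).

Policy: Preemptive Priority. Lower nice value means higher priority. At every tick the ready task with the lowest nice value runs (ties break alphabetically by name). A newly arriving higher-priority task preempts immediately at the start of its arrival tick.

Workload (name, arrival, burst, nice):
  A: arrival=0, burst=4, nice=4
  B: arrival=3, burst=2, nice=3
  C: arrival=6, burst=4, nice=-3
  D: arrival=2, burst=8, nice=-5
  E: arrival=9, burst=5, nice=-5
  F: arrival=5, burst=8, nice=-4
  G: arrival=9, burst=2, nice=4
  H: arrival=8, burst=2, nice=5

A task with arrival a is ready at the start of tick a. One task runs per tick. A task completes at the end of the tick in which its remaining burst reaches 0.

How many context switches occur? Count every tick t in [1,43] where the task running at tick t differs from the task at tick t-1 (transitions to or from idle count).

t=0: ready={A} → run A
t=1: ready={A} → run A
t=2: ready={A,D} → run D
t=3: ready={A,B,D} → run D
t=4: ready={A,B,D} → run D
t=5: ready={A,B,D,F} → run D
t=6: ready={A,B,C,D,F} → run D
t=7: ready={A,B,C,D,F} → run D
t=8: ready={A,B,C,D,F,H} → run D
t=9: ready={A,B,C,D,E,F,G,H} → run D
t=10: ready={A,B,C,E,F,G,H} → run E
t=11: ready={A,B,C,E,F,G,H} → run E
t=12: ready={A,B,C,E,F,G,H} → run E
t=13: ready={A,B,C,E,F,G,H} → run E
t=14: ready={A,B,C,E,F,G,H} → run E
t=15: ready={A,B,C,F,G,H} → run F
t=16: ready={A,B,C,F,G,H} → run F
t=17: ready={A,B,C,F,G,H} → run F
t=18: ready={A,B,C,F,G,H} → run F
t=19: ready={A,B,C,F,G,H} → run F
t=20: ready={A,B,C,F,G,H} → run F
t=21: ready={A,B,C,F,G,H} → run F
t=22: ready={A,B,C,F,G,H} → run F
t=23: ready={A,B,C,G,H} → run C
t=24: ready={A,B,C,G,H} → run C
t=25: ready={A,B,C,G,H} → run C
t=26: ready={A,B,C,G,H} → run C
t=27: ready={A,B,G,H} → run B
t=28: ready={A,B,G,H} → run B
t=29: ready={A,G,H} → run A
t=30: ready={A,G,H} → run A
t=31: ready={G,H} → run G
t=32: ready={G,H} → run G
t=33: ready={H} → run H
t=34: ready={H} → run H
t=35: (idle)
t=36: (idle)
t=37: (idle)
t=38: (idle)
t=39: (idle)
t=40: (idle)
t=41: (idle)
t=42: (idle)
t=43: (idle)

context switches = 9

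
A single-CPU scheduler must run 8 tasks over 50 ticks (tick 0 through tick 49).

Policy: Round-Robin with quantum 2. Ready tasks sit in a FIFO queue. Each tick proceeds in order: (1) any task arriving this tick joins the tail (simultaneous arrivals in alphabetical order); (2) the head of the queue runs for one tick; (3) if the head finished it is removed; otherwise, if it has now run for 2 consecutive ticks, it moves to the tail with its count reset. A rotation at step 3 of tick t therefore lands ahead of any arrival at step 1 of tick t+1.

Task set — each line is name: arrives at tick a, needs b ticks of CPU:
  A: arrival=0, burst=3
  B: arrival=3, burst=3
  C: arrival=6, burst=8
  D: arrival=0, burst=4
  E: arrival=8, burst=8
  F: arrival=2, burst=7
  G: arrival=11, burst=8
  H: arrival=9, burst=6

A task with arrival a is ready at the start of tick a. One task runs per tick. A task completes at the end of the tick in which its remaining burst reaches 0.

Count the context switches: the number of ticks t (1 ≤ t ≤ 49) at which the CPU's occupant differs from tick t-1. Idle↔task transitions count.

t=0: queue=[A,D] q_used=0 → run A
t=1: queue=[A,D] q_used=1 → run A
t=2: queue=[D,A,F] q_used=0 → run D
t=3: queue=[D,A,F,B] q_used=1 → run D
t=4: queue=[A,F,B,D] q_used=0 → run A
t=5: queue=[F,B,D] q_used=0 → run F
t=6: queue=[F,B,D,C] q_used=1 → run F
t=7: queue=[B,D,C,F] q_used=0 → run B
t=8: queue=[B,D,C,F,E] q_used=1 → run B
t=9: queue=[D,C,F,E,B,H] q_used=0 → run D
t=10: queue=[D,C,F,E,B,H] q_used=1 → run D
t=11: queue=[C,F,E,B,H,G] q_used=0 → run C
t=12: queue=[C,F,E,B,H,G] q_used=1 → run C
t=13: queue=[F,E,B,H,G,C] q_used=0 → run F
t=14: queue=[F,E,B,H,G,C] q_used=1 → run F
t=15: queue=[E,B,H,G,C,F] q_used=0 → run E
t=16: queue=[E,B,H,G,C,F] q_used=1 → run E
t=17: queue=[B,H,G,C,F,E] q_used=0 → run B
t=18: queue=[H,G,C,F,E] q_used=0 → run H
t=19: queue=[H,G,C,F,E] q_used=1 → run H
t=20: queue=[G,C,F,E,H] q_used=0 → run G
t=21: queue=[G,C,F,E,H] q_used=1 → run G
t=22: queue=[C,F,E,H,G] q_used=0 → run C
t=23: queue=[C,F,E,H,G] q_used=1 → run C
t=24: queue=[F,E,H,G,C] q_used=0 → run F
t=25: queue=[F,E,H,G,C] q_used=1 → run F
t=26: queue=[E,H,G,C,F] q_used=0 → run E
t=27: queue=[E,H,G,C,F] q_used=1 → run E
t=28: queue=[H,G,C,F,E] q_used=0 → run H
t=29: queue=[H,G,C,F,E] q_used=1 → run H
t=30: queue=[G,C,F,E,H] q_used=0 → run G
t=31: queue=[G,C,F,E,H] q_used=1 → run G
t=32: queue=[C,F,E,H,G] q_used=0 → run C
t=33: queue=[C,F,E,H,G] q_used=1 → run C
t=34: queue=[F,E,H,G,C] q_used=0 → run F
t=35: queue=[E,H,G,C] q_used=0 → run E
t=36: queue=[E,H,G,C] q_used=1 → run E
t=37: queue=[H,G,C,E] q_used=0 → run H
t=38: queue=[H,G,C,E] q_used=1 → run H
t=39: queue=[G,C,E] q_used=0 → run G
t=40: queue=[G,C,E] q_used=1 → run G
t=41: queue=[C,E,G] q_used=0 → run C
t=42: queue=[C,E,G] q_used=1 → run C
t=43: queue=[E,G] q_used=0 → run E
t=44: queue=[E,G] q_used=1 → run E
t=45: queue=[G] q_used=0 → run G
t=46: queue=[G] q_used=1 → run G
t=47: (idle)
t=48: (idle)
t=49: (idle)

context switches = 25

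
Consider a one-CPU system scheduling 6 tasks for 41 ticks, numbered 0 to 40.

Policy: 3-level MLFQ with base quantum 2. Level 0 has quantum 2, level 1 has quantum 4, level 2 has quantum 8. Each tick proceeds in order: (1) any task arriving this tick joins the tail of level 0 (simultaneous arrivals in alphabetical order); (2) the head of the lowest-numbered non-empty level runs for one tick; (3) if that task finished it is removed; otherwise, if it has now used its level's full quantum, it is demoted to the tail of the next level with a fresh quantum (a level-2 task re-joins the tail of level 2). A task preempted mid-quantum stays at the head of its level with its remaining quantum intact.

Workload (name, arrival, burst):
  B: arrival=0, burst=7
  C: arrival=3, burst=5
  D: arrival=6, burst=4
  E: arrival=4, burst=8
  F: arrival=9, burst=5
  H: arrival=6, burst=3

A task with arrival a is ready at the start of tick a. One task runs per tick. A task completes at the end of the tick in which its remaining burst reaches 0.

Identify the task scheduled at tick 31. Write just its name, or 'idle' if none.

t=0: L0/L1/L2 = B/-/- → run B
t=1: L0/L1/L2 = B/-/- → run B
t=2: L0/L1/L2 = -/B/- → run B
t=3: L0/L1/L2 = C/B/- → run C
t=4: L0/L1/L2 = CE/B/- → run C
t=5: L0/L1/L2 = E/BC/- → run E
t=6: L0/L1/L2 = EDH/BC/- → run E
t=7: L0/L1/L2 = DH/BCE/- → run D
t=8: L0/L1/L2 = DH/BCE/- → run D
t=9: L0/L1/L2 = HF/BCED/- → run H
t=10: L0/L1/L2 = HF/BCED/- → run H
t=11: L0/L1/L2 = F/BCEDH/- → run F
t=12: L0/L1/L2 = F/BCEDH/- → run F
t=13: L0/L1/L2 = -/BCEDHF/- → run B
t=14: L0/L1/L2 = -/BCEDHF/- → run B
t=15: L0/L1/L2 = -/BCEDHF/- → run B
t=16: L0/L1/L2 = -/CEDHF/B → run C
t=17: L0/L1/L2 = -/CEDHF/B → run C
t=18: L0/L1/L2 = -/CEDHF/B → run C
t=19: L0/L1/L2 = -/EDHF/B → run E
t=20: L0/L1/L2 = -/EDHF/B → run E
t=21: L0/L1/L2 = -/EDHF/B → run E
t=22: L0/L1/L2 = -/EDHF/B → run E
t=23: L0/L1/L2 = -/DHF/BE → run D
t=24: L0/L1/L2 = -/DHF/BE → run D
t=25: L0/L1/L2 = -/HF/BE → run H
t=26: L0/L1/L2 = -/F/BE → run F
t=27: L0/L1/L2 = -/F/BE → run F
t=28: L0/L1/L2 = -/F/BE → run F
t=29: L0/L1/L2 = -/-/BE → run B
t=30: L0/L1/L2 = -/-/E → run E
t=31: L0/L1/L2 = -/-/E → run E
t=32: (idle)
t=33: (idle)
t=34: (idle)
t=35: (idle)
t=36: (idle)
t=37: (idle)
t=38: (idle)
t=39: (idle)
t=40: (idle)

running at tick 31 = E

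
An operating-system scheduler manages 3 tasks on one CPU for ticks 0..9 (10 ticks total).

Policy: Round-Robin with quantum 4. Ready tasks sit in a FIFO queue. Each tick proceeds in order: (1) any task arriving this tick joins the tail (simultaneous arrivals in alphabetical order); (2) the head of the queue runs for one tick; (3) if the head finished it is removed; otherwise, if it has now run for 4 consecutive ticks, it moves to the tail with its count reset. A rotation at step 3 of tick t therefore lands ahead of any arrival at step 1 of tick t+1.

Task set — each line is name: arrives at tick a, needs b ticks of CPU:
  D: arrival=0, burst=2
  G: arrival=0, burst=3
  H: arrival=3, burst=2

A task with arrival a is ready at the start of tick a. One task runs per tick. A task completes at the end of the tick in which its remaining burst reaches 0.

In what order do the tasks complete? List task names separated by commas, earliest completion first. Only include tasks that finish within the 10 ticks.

completion order = D, G, H

t=0: queue=[D,G] q_used=0 → run D
t=1: queue=[D,G] q_used=1 → run D
t=2: queue=[G] q_used=0 → run G
t=3: queue=[G,H] q_used=1 → run G
t=4: queue=[G,H] q_used=2 → run G
t=5: queue=[H] q_used=0 → run H
t=6: queue=[H] q_used=1 → run H
t=7: (idle)
t=8: (idle)
t=9: (idle)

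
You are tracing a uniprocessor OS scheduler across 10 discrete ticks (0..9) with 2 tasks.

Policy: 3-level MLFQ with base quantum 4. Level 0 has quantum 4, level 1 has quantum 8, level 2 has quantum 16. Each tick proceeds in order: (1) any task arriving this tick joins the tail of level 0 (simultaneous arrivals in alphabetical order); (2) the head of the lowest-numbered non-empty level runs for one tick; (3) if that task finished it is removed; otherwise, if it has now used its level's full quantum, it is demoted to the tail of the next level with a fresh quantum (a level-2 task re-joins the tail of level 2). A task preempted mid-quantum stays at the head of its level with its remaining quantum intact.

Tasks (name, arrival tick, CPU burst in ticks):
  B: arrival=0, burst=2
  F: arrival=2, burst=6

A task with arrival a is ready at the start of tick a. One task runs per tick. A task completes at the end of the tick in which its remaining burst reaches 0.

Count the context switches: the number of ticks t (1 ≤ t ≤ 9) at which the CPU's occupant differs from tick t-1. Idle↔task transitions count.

context switches = 2

t=0: L0/L1/L2 = B/-/- → run B
t=1: L0/L1/L2 = B/-/- → run B
t=2: L0/L1/L2 = F/-/- → run F
t=3: L0/L1/L2 = F/-/- → run F
t=4: L0/L1/L2 = F/-/- → run F
t=5: L0/L1/L2 = F/-/- → run F
t=6: L0/L1/L2 = -/F/- → run F
t=7: L0/L1/L2 = -/F/- → run F
t=8: (idle)
t=9: (idle)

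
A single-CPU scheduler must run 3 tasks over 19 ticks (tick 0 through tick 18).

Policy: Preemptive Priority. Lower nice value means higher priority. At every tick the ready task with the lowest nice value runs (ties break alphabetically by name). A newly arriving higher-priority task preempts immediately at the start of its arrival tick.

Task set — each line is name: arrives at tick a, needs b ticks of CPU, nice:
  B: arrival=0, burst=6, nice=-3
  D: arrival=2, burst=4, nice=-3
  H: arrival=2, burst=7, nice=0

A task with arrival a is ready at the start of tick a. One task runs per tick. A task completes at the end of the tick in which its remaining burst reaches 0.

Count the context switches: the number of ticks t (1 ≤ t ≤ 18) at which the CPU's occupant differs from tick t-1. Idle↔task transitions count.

t=0: ready={B} → run B
t=1: ready={B} → run B
t=2: ready={B,D,H} → run B
t=3: ready={B,D,H} → run B
t=4: ready={B,D,H} → run B
t=5: ready={B,D,H} → run B
t=6: ready={D,H} → run D
t=7: ready={D,H} → run D
t=8: ready={D,H} → run D
t=9: ready={D,H} → run D
t=10: ready={H} → run H
t=11: ready={H} → run H
t=12: ready={H} → run H
t=13: ready={H} → run H
t=14: ready={H} → run H
t=15: ready={H} → run H
t=16: ready={H} → run H
t=17: (idle)
t=18: (idle)

context switches = 3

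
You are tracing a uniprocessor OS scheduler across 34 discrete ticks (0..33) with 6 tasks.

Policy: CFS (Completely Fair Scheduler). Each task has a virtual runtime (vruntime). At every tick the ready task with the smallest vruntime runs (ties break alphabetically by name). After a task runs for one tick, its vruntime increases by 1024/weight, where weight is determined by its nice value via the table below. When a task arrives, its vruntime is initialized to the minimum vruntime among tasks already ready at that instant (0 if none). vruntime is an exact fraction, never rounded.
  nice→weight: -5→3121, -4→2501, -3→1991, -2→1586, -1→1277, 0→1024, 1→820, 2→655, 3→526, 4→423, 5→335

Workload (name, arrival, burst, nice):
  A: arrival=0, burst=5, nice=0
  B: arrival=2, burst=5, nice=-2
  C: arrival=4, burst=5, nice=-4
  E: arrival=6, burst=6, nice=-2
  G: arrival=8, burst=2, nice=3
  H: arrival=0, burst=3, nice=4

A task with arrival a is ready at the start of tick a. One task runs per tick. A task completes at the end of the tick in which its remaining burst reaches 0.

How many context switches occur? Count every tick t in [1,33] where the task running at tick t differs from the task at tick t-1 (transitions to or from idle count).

t=0: vr[A=0 H=0] → run A
t=1: vr[A=1 H=0] → run H
t=2: vr[A=1 B=1 H=1024/423] → run A
t=3: vr[A=2 B=1 H=1024/423] → run B
t=4: vr[A=2 B=1305/793 C=1305/793 H=1024/423] → run B
t=5: vr[A=2 B=1817/793 C=1305/793 H=1024/423] → run C
t=6: vr[A=2 B=1817/793 C=66817/32513 E=2 H=1024/423] → run A
t=7: vr[A=3 B=1817/793 C=66817/32513 E=2 H=1024/423] → run E
t=8: vr[A=3 B=1817/793 C=66817/32513 E=2098/793 G=66817/32513 H=1024/423] → run C
t=9: vr[A=3 B=1817/793 C=80129/32513 E=2098/793 G=66817/32513 H=1024/423] → run G
t=10: vr[A=3 B=1817/793 C=80129/32513 E=2098/793 G=34219527/8550919 H=1024/423] → run B
t=11: vr[A=3 B=2329/793 C=80129/32513 E=2098/793 G=34219527/8550919 H=1024/423] → run H
t=12: vr[A=3 B=2329/793 C=80129/32513 E=2098/793 G=34219527/8550919 H=2048/423] → run C
t=13: vr[A=3 B=2329/793 C=93441/32513 E=2098/793 G=34219527/8550919 H=2048/423] → run E
t=14: vr[A=3 B=2329/793 C=93441/32513 E=2610/793 G=34219527/8550919 H=2048/423] → run C
t=15: vr[A=3 B=2329/793 C=106753/32513 E=2610/793 G=34219527/8550919 H=2048/423] → run B
t=16: vr[A=3 B=2841/793 C=106753/32513 E=2610/793 G=34219527/8550919 H=2048/423] → run A
t=17: vr[A=4 B=2841/793 C=106753/32513 E=2610/793 G=34219527/8550919 H=2048/423] → run C
t=18: vr[A=4 B=2841/793 E=2610/793 G=34219527/8550919 H=2048/423] → run E
t=19: vr[A=4 B=2841/793 E=3122/793 G=34219527/8550919 H=2048/423] → run B
t=20: vr[A=4 E=3122/793 G=34219527/8550919 H=2048/423] → run E
t=21: vr[A=4 E=3634/793 G=34219527/8550919 H=2048/423] → run A
t=22: vr[E=3634/793 G=34219527/8550919 H=2048/423] → run G
t=23: vr[E=3634/793 H=2048/423] → run E
t=24: vr[E=4146/793 H=2048/423] → run H
t=25: vr[E=4146/793] → run E
t=26: (idle)
t=27: (idle)
t=28: (idle)
t=29: (idle)
t=30: (idle)
t=31: (idle)
t=32: (idle)
t=33: (idle)

context switches = 25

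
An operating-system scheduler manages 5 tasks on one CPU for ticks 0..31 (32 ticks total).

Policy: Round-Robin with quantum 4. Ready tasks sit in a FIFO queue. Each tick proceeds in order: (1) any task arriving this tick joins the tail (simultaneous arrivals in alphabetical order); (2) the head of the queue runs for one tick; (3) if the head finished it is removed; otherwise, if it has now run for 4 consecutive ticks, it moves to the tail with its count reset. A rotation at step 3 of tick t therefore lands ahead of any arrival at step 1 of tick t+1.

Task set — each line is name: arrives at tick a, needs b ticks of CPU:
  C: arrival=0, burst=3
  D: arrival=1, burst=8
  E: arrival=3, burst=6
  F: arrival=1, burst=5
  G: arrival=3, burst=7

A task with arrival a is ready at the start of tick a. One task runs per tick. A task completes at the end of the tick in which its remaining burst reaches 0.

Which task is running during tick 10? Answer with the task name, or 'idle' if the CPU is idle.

t=0: queue=[C] q_used=0 → run C
t=1: queue=[C,D,F] q_used=1 → run C
t=2: queue=[C,D,F] q_used=2 → run C
t=3: queue=[D,F,E,G] q_used=0 → run D
t=4: queue=[D,F,E,G] q_used=1 → run D
t=5: queue=[D,F,E,G] q_used=2 → run D
t=6: queue=[D,F,E,G] q_used=3 → run D
t=7: queue=[F,E,G,D] q_used=0 → run F
t=8: queue=[F,E,G,D] q_used=1 → run F
t=9: queue=[F,E,G,D] q_used=2 → run F
t=10: queue=[F,E,G,D] q_used=3 → run F
t=11: queue=[E,G,D,F] q_used=0 → run E
t=12: queue=[E,G,D,F] q_used=1 → run E
t=13: queue=[E,G,D,F] q_used=2 → run E
t=14: queue=[E,G,D,F] q_used=3 → run E
t=15: queue=[G,D,F,E] q_used=0 → run G
t=16: queue=[G,D,F,E] q_used=1 → run G
t=17: queue=[G,D,F,E] q_used=2 → run G
t=18: queue=[G,D,F,E] q_used=3 → run G
t=19: queue=[D,F,E,G] q_used=0 → run D
t=20: queue=[D,F,E,G] q_used=1 → run D
t=21: queue=[D,F,E,G] q_used=2 → run D
t=22: queue=[D,F,E,G] q_used=3 → run D
t=23: queue=[F,E,G] q_used=0 → run F
t=24: queue=[E,G] q_used=0 → run E
t=25: queue=[E,G] q_used=1 → run E
t=26: queue=[G] q_used=0 → run G
t=27: queue=[G] q_used=1 → run G
t=28: queue=[G] q_used=2 → run G
t=29: (idle)
t=30: (idle)
t=31: (idle)

running at tick 10 = F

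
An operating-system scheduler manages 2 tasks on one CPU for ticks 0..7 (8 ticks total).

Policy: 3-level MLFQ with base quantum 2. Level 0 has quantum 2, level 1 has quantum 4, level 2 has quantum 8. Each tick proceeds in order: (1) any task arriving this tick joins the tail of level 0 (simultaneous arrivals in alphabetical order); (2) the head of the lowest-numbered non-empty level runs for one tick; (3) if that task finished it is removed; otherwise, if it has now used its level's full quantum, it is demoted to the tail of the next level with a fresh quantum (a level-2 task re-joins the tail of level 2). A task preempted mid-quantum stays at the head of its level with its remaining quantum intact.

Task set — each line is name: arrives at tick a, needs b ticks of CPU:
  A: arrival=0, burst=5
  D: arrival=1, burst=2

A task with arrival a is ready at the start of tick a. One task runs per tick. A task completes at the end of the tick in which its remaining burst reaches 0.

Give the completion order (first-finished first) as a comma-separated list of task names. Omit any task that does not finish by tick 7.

t=0: L0/L1/L2 = A/-/- → run A
t=1: L0/L1/L2 = AD/-/- → run A
t=2: L0/L1/L2 = D/A/- → run D
t=3: L0/L1/L2 = D/A/- → run D
t=4: L0/L1/L2 = -/A/- → run A
t=5: L0/L1/L2 = -/A/- → run A
t=6: L0/L1/L2 = -/A/- → run A
t=7: (idle)

completion order = D, A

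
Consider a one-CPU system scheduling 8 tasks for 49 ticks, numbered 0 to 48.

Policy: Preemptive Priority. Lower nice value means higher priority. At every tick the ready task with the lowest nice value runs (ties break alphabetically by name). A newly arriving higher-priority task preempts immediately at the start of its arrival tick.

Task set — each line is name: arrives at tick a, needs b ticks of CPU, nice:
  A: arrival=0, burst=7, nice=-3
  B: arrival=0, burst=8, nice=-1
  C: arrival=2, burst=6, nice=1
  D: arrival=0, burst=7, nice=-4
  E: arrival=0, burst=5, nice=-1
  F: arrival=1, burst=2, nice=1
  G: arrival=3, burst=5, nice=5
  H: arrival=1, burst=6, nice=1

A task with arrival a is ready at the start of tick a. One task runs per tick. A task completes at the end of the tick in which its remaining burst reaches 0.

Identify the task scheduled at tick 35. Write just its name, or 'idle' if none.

t=0: ready={A,B,D,E} → run D
t=1: ready={A,B,D,E,F,H} → run D
t=2: ready={A,B,C,D,E,F,H} → run D
t=3: ready={A,B,C,D,E,F,G,H} → run D
t=4: ready={A,B,C,D,E,F,G,H} → run D
t=5: ready={A,B,C,D,E,F,G,H} → run D
t=6: ready={A,B,C,D,E,F,G,H} → run D
t=7: ready={A,B,C,E,F,G,H} → run A
t=8: ready={A,B,C,E,F,G,H} → run A
t=9: ready={A,B,C,E,F,G,H} → run A
t=10: ready={A,B,C,E,F,G,H} → run A
t=11: ready={A,B,C,E,F,G,H} → run A
t=12: ready={A,B,C,E,F,G,H} → run A
t=13: ready={A,B,C,E,F,G,H} → run A
t=14: ready={B,C,E,F,G,H} → run B
t=15: ready={B,C,E,F,G,H} → run B
t=16: ready={B,C,E,F,G,H} → run B
t=17: ready={B,C,E,F,G,H} → run B
t=18: ready={B,C,E,F,G,H} → run B
t=19: ready={B,C,E,F,G,H} → run B
t=20: ready={B,C,E,F,G,H} → run B
t=21: ready={B,C,E,F,G,H} → run B
t=22: ready={C,E,F,G,H} → run E
t=23: ready={C,E,F,G,H} → run E
t=24: ready={C,E,F,G,H} → run E
t=25: ready={C,E,F,G,H} → run E
t=26: ready={C,E,F,G,H} → run E
t=27: ready={C,F,G,H} → run C
t=28: ready={C,F,G,H} → run C
t=29: ready={C,F,G,H} → run C
t=30: ready={C,F,G,H} → run C
t=31: ready={C,F,G,H} → run C
t=32: ready={C,F,G,H} → run C
t=33: ready={F,G,H} → run F
t=34: ready={F,G,H} → run F
t=35: ready={G,H} → run H
t=36: ready={G,H} → run H
t=37: ready={G,H} → run H
t=38: ready={G,H} → run H
t=39: ready={G,H} → run H
t=40: ready={G,H} → run H
t=41: ready={G} → run G
t=42: ready={G} → run G
t=43: ready={G} → run G
t=44: ready={G} → run G
t=45: ready={G} → run G
t=46: (idle)
t=47: (idle)
t=48: (idle)

running at tick 35 = H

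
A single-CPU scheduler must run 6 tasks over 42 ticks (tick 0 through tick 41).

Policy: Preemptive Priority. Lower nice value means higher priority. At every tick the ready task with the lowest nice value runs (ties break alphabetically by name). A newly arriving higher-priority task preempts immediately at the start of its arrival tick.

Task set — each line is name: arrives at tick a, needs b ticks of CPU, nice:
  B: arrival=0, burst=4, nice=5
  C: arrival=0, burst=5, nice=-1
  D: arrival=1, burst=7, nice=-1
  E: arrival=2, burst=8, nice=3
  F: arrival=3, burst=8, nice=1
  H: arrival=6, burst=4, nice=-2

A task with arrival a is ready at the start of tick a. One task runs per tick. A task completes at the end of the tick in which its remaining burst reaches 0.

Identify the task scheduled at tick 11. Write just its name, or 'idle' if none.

running at tick 11 = D

t=0: ready={B,C} → run C
t=1: ready={B,C,D} → run C
t=2: ready={B,C,D,E} → run C
t=3: ready={B,C,D,E,F} → run C
t=4: ready={B,C,D,E,F} → run C
t=5: ready={B,D,E,F} → run D
t=6: ready={B,D,E,F,H} → run H
t=7: ready={B,D,E,F,H} → run H
t=8: ready={B,D,E,F,H} → run H
t=9: ready={B,D,E,F,H} → run H
t=10: ready={B,D,E,F} → run D
t=11: ready={B,D,E,F} → run D
t=12: ready={B,D,E,F} → run D
t=13: ready={B,D,E,F} → run D
t=14: ready={B,D,E,F} → run D
t=15: ready={B,D,E,F} → run D
t=16: ready={B,E,F} → run F
t=17: ready={B,E,F} → run F
t=18: ready={B,E,F} → run F
t=19: ready={B,E,F} → run F
t=20: ready={B,E,F} → run F
t=21: ready={B,E,F} → run F
t=22: ready={B,E,F} → run F
t=23: ready={B,E,F} → run F
t=24: ready={B,E} → run E
t=25: ready={B,E} → run E
t=26: ready={B,E} → run E
t=27: ready={B,E} → run E
t=28: ready={B,E} → run E
t=29: ready={B,E} → run E
t=30: ready={B,E} → run E
t=31: ready={B,E} → run E
t=32: ready={B} → run B
t=33: ready={B} → run B
t=34: ready={B} → run B
t=35: ready={B} → run B
t=36: (idle)
t=37: (idle)
t=38: (idle)
t=39: (idle)
t=40: (idle)
t=41: (idle)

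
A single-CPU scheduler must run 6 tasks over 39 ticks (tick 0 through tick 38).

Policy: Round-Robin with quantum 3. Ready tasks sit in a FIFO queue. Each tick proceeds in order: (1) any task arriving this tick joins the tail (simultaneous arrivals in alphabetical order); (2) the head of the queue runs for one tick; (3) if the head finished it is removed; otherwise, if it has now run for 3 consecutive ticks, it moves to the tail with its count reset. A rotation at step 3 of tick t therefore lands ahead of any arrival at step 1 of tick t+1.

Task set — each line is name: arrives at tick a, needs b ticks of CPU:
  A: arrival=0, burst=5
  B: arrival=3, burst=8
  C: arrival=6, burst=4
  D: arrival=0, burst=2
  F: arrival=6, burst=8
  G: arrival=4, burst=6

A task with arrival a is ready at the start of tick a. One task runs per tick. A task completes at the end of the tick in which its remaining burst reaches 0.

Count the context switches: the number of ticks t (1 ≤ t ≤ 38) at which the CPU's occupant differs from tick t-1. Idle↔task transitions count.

t=0: queue=[A,D] q_used=0 → run A
t=1: queue=[A,D] q_used=1 → run A
t=2: queue=[A,D] q_used=2 → run A
t=3: queue=[D,A,B] q_used=0 → run D
t=4: queue=[D,A,B,G] q_used=1 → run D
t=5: queue=[A,B,G] q_used=0 → run A
t=6: queue=[A,B,G,C,F] q_used=1 → run A
t=7: queue=[B,G,C,F] q_used=0 → run B
t=8: queue=[B,G,C,F] q_used=1 → run B
t=9: queue=[B,G,C,F] q_used=2 → run B
t=10: queue=[G,C,F,B] q_used=0 → run G
t=11: queue=[G,C,F,B] q_used=1 → run G
t=12: queue=[G,C,F,B] q_used=2 → run G
t=13: queue=[C,F,B,G] q_used=0 → run C
t=14: queue=[C,F,B,G] q_used=1 → run C
t=15: queue=[C,F,B,G] q_used=2 → run C
t=16: queue=[F,B,G,C] q_used=0 → run F
t=17: queue=[F,B,G,C] q_used=1 → run F
t=18: queue=[F,B,G,C] q_used=2 → run F
t=19: queue=[B,G,C,F] q_used=0 → run B
t=20: queue=[B,G,C,F] q_used=1 → run B
t=21: queue=[B,G,C,F] q_used=2 → run B
t=22: queue=[G,C,F,B] q_used=0 → run G
t=23: queue=[G,C,F,B] q_used=1 → run G
t=24: queue=[G,C,F,B] q_used=2 → run G
t=25: queue=[C,F,B] q_used=0 → run C
t=26: queue=[F,B] q_used=0 → run F
t=27: queue=[F,B] q_used=1 → run F
t=28: queue=[F,B] q_used=2 → run F
t=29: queue=[B,F] q_used=0 → run B
t=30: queue=[B,F] q_used=1 → run B
t=31: queue=[F] q_used=0 → run F
t=32: queue=[F] q_used=1 → run F
t=33: (idle)
t=34: (idle)
t=35: (idle)
t=36: (idle)
t=37: (idle)
t=38: (idle)

context switches = 13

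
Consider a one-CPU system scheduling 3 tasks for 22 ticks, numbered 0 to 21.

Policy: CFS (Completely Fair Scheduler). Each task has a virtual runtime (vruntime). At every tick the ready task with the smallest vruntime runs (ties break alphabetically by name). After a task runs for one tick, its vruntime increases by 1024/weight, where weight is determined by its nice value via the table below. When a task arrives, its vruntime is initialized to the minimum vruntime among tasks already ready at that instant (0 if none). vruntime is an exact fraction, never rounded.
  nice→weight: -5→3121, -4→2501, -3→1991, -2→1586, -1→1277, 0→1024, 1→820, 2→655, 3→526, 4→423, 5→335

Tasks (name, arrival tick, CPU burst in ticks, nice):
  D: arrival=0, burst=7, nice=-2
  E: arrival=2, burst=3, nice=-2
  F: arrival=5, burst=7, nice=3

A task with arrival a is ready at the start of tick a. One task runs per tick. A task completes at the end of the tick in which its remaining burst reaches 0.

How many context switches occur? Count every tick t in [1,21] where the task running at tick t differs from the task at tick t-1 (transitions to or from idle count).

t=0: vr[D=0] → run D
t=1: vr[D=512/793] → run D
t=2: vr[D=1024/793 E=1024/793] → run D
t=3: vr[D=1536/793 E=1024/793] → run E
t=4: vr[D=1536/793 E=1536/793] → run D
t=5: vr[D=2048/793 E=1536/793 F=1536/793] → run E
t=6: vr[D=2048/793 E=2048/793 F=1536/793] → run F
t=7: vr[D=2048/793 E=2048/793 F=809984/208559] → run D
t=8: vr[D=2560/793 E=2048/793 F=809984/208559] → run E
t=9: vr[D=2560/793 F=809984/208559] → run D
t=10: vr[D=3072/793 F=809984/208559] → run D
t=11: vr[F=809984/208559] → run F
t=12: vr[F=1216000/208559] → run F
t=13: vr[F=1622016/208559] → run F
t=14: vr[F=2028032/208559] → run F
t=15: vr[F=2434048/208559] → run F
t=16: vr[F=2840064/208559] → run F
t=17: (idle)
t=18: (idle)
t=19: (idle)
t=20: (idle)
t=21: (idle)

context switches = 9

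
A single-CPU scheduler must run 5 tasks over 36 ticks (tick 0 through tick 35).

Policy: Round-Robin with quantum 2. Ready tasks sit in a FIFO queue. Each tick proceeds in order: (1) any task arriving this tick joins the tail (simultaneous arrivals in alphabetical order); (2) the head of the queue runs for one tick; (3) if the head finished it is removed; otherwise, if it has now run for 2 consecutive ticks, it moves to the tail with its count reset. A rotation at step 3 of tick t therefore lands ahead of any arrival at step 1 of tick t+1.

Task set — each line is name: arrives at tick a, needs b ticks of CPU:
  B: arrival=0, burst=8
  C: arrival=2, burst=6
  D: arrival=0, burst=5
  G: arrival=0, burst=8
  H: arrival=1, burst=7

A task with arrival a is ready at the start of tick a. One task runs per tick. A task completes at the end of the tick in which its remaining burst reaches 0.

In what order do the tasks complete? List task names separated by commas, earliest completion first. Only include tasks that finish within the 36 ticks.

completion order = D, B, C, G, H

t=0: queue=[B,D,G] q_used=0 → run B
t=1: queue=[B,D,G,H] q_used=1 → run B
t=2: queue=[D,G,H,B,C] q_used=0 → run D
t=3: queue=[D,G,H,B,C] q_used=1 → run D
t=4: queue=[G,H,B,C,D] q_used=0 → run G
t=5: queue=[G,H,B,C,D] q_used=1 → run G
t=6: queue=[H,B,C,D,G] q_used=0 → run H
t=7: queue=[H,B,C,D,G] q_used=1 → run H
t=8: queue=[B,C,D,G,H] q_used=0 → run B
t=9: queue=[B,C,D,G,H] q_used=1 → run B
t=10: queue=[C,D,G,H,B] q_used=0 → run C
t=11: queue=[C,D,G,H,B] q_used=1 → run C
t=12: queue=[D,G,H,B,C] q_used=0 → run D
t=13: queue=[D,G,H,B,C] q_used=1 → run D
t=14: queue=[G,H,B,C,D] q_used=0 → run G
t=15: queue=[G,H,B,C,D] q_used=1 → run G
t=16: queue=[H,B,C,D,G] q_used=0 → run H
t=17: queue=[H,B,C,D,G] q_used=1 → run H
t=18: queue=[B,C,D,G,H] q_used=0 → run B
t=19: queue=[B,C,D,G,H] q_used=1 → run B
t=20: queue=[C,D,G,H,B] q_used=0 → run C
t=21: queue=[C,D,G,H,B] q_used=1 → run C
t=22: queue=[D,G,H,B,C] q_used=0 → run D
t=23: queue=[G,H,B,C] q_used=0 → run G
t=24: queue=[G,H,B,C] q_used=1 → run G
t=25: queue=[H,B,C,G] q_used=0 → run H
t=26: queue=[H,B,C,G] q_used=1 → run H
t=27: queue=[B,C,G,H] q_used=0 → run B
t=28: queue=[B,C,G,H] q_used=1 → run B
t=29: queue=[C,G,H] q_used=0 → run C
t=30: queue=[C,G,H] q_used=1 → run C
t=31: queue=[G,H] q_used=0 → run G
t=32: queue=[G,H] q_used=1 → run G
t=33: queue=[H] q_used=0 → run H
t=34: (idle)
t=35: (idle)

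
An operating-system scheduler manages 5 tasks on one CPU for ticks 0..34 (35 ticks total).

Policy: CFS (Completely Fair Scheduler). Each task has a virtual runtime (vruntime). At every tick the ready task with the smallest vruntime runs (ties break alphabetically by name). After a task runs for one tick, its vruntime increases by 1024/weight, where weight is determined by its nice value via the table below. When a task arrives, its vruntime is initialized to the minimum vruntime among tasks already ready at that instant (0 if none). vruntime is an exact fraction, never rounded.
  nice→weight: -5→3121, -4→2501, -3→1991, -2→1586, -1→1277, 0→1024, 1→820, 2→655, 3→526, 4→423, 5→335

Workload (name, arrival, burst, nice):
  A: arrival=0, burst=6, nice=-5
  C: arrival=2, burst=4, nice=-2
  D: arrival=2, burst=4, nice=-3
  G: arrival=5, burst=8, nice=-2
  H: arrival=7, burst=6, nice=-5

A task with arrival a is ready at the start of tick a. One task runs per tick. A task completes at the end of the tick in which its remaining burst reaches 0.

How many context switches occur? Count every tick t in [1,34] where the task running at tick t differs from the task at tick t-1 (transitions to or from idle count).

context switches = 22

t=0: vr[A=0] → run A
t=1: vr[A=1024/3121] → run A
t=2: vr[A=2048/3121 C=2048/3121 D=2048/3121] → run A
t=3: vr[A=3072/3121 C=2048/3121 D=2048/3121] → run C
t=4: vr[A=3072/3121 C=3222016/2474953 D=2048/3121] → run D
t=5: vr[A=3072/3121 C=3222016/2474953 D=7273472/6213911 G=3072/3121] → run A
t=6: vr[A=4096/3121 C=3222016/2474953 D=7273472/6213911 G=3072/3121] → run G
t=7: vr[A=4096/3121 C=3222016/2474953 D=7273472/6213911 G=4034048/2474953 H=7273472/6213911] → run D
t=8: vr[A=4096/3121 C=3222016/2474953 D=10469376/6213911 G=4034048/2474953 H=7273472/6213911] → run H
t=9: vr[A=4096/3121 C=3222016/2474953 D=10469376/6213911 G=4034048/2474953 H=9312256/6213911] → run C
t=10: vr[A=4096/3121 C=4819968/2474953 D=10469376/6213911 G=4034048/2474953 H=9312256/6213911] → run A
t=11: vr[A=5120/3121 C=4819968/2474953 D=10469376/6213911 G=4034048/2474953 H=9312256/6213911] → run H
t=12: vr[A=5120/3121 C=4819968/2474953 D=10469376/6213911 G=4034048/2474953 H=11351040/6213911] → run G
t=13: vr[A=5120/3121 C=4819968/2474953 D=10469376/6213911 G=5632000/2474953 H=11351040/6213911] → run A
t=14: vr[C=4819968/2474953 D=10469376/6213911 G=5632000/2474953 H=11351040/6213911] → run D
t=15: vr[C=4819968/2474953 D=13665280/6213911 G=5632000/2474953 H=11351040/6213911] → run H
t=16: vr[C=4819968/2474953 D=13665280/6213911 G=5632000/2474953 H=13389824/6213911] → run C
t=17: vr[C=6417920/2474953 D=13665280/6213911 G=5632000/2474953 H=13389824/6213911] → run H
t=18: vr[C=6417920/2474953 D=13665280/6213911 G=5632000/2474953 H=15428608/6213911] → run D
t=19: vr[C=6417920/2474953 G=5632000/2474953 H=15428608/6213911] → run G
t=20: vr[C=6417920/2474953 G=7229952/2474953 H=15428608/6213911] → run H
t=21: vr[C=6417920/2474953 G=7229952/2474953 H=17467392/6213911] → run C
t=22: vr[G=7229952/2474953 H=17467392/6213911] → run H
t=23: vr[G=7229952/2474953] → run G
t=24: vr[G=8827904/2474953] → run G
t=25: vr[G=10425856/2474953] → run G
t=26: vr[G=12023808/2474953] → run G
t=27: vr[G=13621760/2474953] → run G
t=28: (idle)
t=29: (idle)
t=30: (idle)
t=31: (idle)
t=32: (idle)
t=33: (idle)
t=34: (idle)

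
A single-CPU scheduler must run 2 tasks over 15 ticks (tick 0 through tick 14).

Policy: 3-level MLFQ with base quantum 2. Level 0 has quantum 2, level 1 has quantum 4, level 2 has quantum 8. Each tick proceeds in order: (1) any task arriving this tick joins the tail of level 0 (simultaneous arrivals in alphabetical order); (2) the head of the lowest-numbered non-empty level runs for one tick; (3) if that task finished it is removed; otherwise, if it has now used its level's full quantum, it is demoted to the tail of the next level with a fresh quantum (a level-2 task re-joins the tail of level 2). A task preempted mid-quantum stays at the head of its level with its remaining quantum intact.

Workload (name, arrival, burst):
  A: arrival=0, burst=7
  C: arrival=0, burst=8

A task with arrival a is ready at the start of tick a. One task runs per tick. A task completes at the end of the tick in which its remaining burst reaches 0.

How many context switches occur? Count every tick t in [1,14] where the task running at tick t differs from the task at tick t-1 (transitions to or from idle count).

context switches = 5

t=0: L0/L1/L2 = AC/-/- → run A
t=1: L0/L1/L2 = AC/-/- → run A
t=2: L0/L1/L2 = C/A/- → run C
t=3: L0/L1/L2 = C/A/- → run C
t=4: L0/L1/L2 = -/AC/- → run A
t=5: L0/L1/L2 = -/AC/- → run A
t=6: L0/L1/L2 = -/AC/- → run A
t=7: L0/L1/L2 = -/AC/- → run A
t=8: L0/L1/L2 = -/C/A → run C
t=9: L0/L1/L2 = -/C/A → run C
t=10: L0/L1/L2 = -/C/A → run C
t=11: L0/L1/L2 = -/C/A → run C
t=12: L0/L1/L2 = -/-/AC → run A
t=13: L0/L1/L2 = -/-/C → run C
t=14: L0/L1/L2 = -/-/C → run C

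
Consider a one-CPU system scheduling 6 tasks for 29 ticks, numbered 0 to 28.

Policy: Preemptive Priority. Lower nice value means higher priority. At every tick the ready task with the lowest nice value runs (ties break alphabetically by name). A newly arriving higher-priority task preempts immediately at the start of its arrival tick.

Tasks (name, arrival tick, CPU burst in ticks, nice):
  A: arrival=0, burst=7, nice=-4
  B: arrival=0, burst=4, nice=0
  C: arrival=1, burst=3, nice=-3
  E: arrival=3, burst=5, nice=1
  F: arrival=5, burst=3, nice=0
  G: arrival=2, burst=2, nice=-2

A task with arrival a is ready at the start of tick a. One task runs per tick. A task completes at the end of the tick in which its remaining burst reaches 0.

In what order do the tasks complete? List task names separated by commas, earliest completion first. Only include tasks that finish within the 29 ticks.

completion order = A, C, G, B, F, E

t=0: ready={A,B} → run A
t=1: ready={A,B,C} → run A
t=2: ready={A,B,C,G} → run A
t=3: ready={A,B,C,E,G} → run A
t=4: ready={A,B,C,E,G} → run A
t=5: ready={A,B,C,E,F,G} → run A
t=6: ready={A,B,C,E,F,G} → run A
t=7: ready={B,C,E,F,G} → run C
t=8: ready={B,C,E,F,G} → run C
t=9: ready={B,C,E,F,G} → run C
t=10: ready={B,E,F,G} → run G
t=11: ready={B,E,F,G} → run G
t=12: ready={B,E,F} → run B
t=13: ready={B,E,F} → run B
t=14: ready={B,E,F} → run B
t=15: ready={B,E,F} → run B
t=16: ready={E,F} → run F
t=17: ready={E,F} → run F
t=18: ready={E,F} → run F
t=19: ready={E} → run E
t=20: ready={E} → run E
t=21: ready={E} → run E
t=22: ready={E} → run E
t=23: ready={E} → run E
t=24: (idle)
t=25: (idle)
t=26: (idle)
t=27: (idle)
t=28: (idle)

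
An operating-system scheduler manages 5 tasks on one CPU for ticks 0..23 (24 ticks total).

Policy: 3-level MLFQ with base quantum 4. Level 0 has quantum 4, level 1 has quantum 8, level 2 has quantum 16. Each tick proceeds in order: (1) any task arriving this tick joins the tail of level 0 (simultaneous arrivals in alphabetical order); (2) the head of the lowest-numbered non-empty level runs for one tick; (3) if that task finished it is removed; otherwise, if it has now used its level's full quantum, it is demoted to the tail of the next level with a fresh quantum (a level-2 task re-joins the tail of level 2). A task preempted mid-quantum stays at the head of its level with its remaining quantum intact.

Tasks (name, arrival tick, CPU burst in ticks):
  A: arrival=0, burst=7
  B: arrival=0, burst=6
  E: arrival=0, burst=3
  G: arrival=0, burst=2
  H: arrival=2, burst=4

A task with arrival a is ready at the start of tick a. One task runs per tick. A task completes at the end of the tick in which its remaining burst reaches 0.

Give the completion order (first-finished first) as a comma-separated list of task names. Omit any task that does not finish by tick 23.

t=0: L0/L1/L2 = ABEG/-/- → run A
t=1: L0/L1/L2 = ABEG/-/- → run A
t=2: L0/L1/L2 = ABEGH/-/- → run A
t=3: L0/L1/L2 = ABEGH/-/- → run A
t=4: L0/L1/L2 = BEGH/A/- → run B
t=5: L0/L1/L2 = BEGH/A/- → run B
t=6: L0/L1/L2 = BEGH/A/- → run B
t=7: L0/L1/L2 = BEGH/A/- → run B
t=8: L0/L1/L2 = EGH/AB/- → run E
t=9: L0/L1/L2 = EGH/AB/- → run E
t=10: L0/L1/L2 = EGH/AB/- → run E
t=11: L0/L1/L2 = GH/AB/- → run G
t=12: L0/L1/L2 = GH/AB/- → run G
t=13: L0/L1/L2 = H/AB/- → run H
t=14: L0/L1/L2 = H/AB/- → run H
t=15: L0/L1/L2 = H/AB/- → run H
t=16: L0/L1/L2 = H/AB/- → run H
t=17: L0/L1/L2 = -/AB/- → run A
t=18: L0/L1/L2 = -/AB/- → run A
t=19: L0/L1/L2 = -/AB/- → run A
t=20: L0/L1/L2 = -/B/- → run B
t=21: L0/L1/L2 = -/B/- → run B
t=22: (idle)
t=23: (idle)

completion order = E, G, H, A, B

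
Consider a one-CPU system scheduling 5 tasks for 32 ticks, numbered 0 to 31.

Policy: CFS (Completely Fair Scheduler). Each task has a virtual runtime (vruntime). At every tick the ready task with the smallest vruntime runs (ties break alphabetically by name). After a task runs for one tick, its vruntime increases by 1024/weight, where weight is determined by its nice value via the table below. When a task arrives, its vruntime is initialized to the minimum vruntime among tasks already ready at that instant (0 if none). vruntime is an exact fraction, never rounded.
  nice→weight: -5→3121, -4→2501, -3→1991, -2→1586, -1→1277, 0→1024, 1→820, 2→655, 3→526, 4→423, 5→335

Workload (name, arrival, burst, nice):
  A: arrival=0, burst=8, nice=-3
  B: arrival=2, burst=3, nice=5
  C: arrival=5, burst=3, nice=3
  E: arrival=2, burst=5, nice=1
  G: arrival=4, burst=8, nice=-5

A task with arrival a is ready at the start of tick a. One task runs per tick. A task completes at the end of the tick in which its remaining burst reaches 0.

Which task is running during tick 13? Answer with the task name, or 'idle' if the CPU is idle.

t=0: vr[A=0] → run A
t=1: vr[A=1024/1991] → run A
t=2: vr[A=2048/1991 B=2048/1991 E=2048/1991] → run A
t=3: vr[A=3072/1991 B=2048/1991 E=2048/1991] → run B
t=4: vr[A=3072/1991 B=2724864/666985 E=2048/1991 G=2048/1991] → run E
t=5: vr[A=3072/1991 B=2724864/666985 C=2048/1991 E=929536/408155 G=2048/1991] → run C
t=6: vr[A=3072/1991 B=2724864/666985 C=1558016/523633 E=929536/408155 G=2048/1991] → run G
t=7: vr[A=3072/1991 B=2724864/666985 C=1558016/523633 E=929536/408155 G=8430592/6213911] → run G
t=8: vr[A=3072/1991 B=2724864/666985 C=1558016/523633 E=929536/408155 G=10469376/6213911] → run A
t=9: vr[A=4096/1991 B=2724864/666985 C=1558016/523633 E=929536/408155 G=10469376/6213911] → run G
t=10: vr[A=4096/1991 B=2724864/666985 C=1558016/523633 E=929536/408155 G=12508160/6213911] → run G
t=11: vr[A=4096/1991 B=2724864/666985 C=1558016/523633 E=929536/408155 G=14546944/6213911] → run A
t=12: vr[A=5120/1991 B=2724864/666985 C=1558016/523633 E=929536/408155 G=14546944/6213911] → run E
t=13: vr[A=5120/1991 B=2724864/666985 C=1558016/523633 E=1439232/408155 G=14546944/6213911] → run G
t=14: vr[A=5120/1991 B=2724864/666985 C=1558016/523633 E=1439232/408155 G=16585728/6213911] → run A
t=15: vr[A=6144/1991 B=2724864/666985 C=1558016/523633 E=1439232/408155 G=16585728/6213911] → run G
t=16: vr[A=6144/1991 B=2724864/666985 C=1558016/523633 E=1439232/408155 G=18624512/6213911] → run C
t=17: vr[A=6144/1991 B=2724864/666985 C=2577408/523633 E=1439232/408155 G=18624512/6213911] → run G
t=18: vr[A=6144/1991 B=2724864/666985 C=2577408/523633 E=1439232/408155 G=20663296/6213911] → run A
t=19: vr[A=7168/1991 B=2724864/666985 C=2577408/523633 E=1439232/408155 G=20663296/6213911] → run G
t=20: vr[A=7168/1991 B=2724864/666985 C=2577408/523633 E=1439232/408155] → run E
t=21: vr[A=7168/1991 B=2724864/666985 C=2577408/523633 E=1948928/408155] → run A
t=22: vr[B=2724864/666985 C=2577408/523633 E=1948928/408155] → run B
t=23: vr[B=4763648/666985 C=2577408/523633 E=1948928/408155] → run E
t=24: vr[B=4763648/666985 C=2577408/523633 E=2458624/408155] → run C
t=25: vr[B=4763648/666985 E=2458624/408155] → run E
t=26: vr[B=4763648/666985] → run B
t=27: (idle)
t=28: (idle)
t=29: (idle)
t=30: (idle)
t=31: (idle)

running at tick 13 = G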